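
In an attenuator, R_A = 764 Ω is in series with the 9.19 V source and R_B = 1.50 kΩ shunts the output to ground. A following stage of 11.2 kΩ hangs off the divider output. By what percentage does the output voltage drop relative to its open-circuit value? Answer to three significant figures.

4.32 %

The divider's output (Thévenin) resistance is R_A‖R_B = 506.2 Ω.
Fractional drop under load = R_th/(R_th + R_L) = 506.2 / (506.2 + 11200) = 0.04324.
So the output falls by 4.32 %.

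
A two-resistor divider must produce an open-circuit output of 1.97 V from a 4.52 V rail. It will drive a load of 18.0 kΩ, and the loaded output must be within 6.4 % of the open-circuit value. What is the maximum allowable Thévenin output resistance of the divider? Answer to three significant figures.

Loading drop = R_th/(R_th + R_L) ≤ 0.0640, so R_th ≤ R_L · ε/(1−ε) = 18.0 kΩ × 0.0640/0.9360 = 1.23 kΩ.

R_th ≤ 1.23 kΩ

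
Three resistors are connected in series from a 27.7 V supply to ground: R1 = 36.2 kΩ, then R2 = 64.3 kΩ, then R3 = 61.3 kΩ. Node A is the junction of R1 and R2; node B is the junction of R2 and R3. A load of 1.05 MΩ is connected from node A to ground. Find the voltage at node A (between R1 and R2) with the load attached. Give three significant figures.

Below node A the series string R2+R3 = 125.6 kΩ sits in parallel with the 1050 kΩ load: 112.2 kΩ.
V_A = 27.7 × 112.2/(36.2 + 112.2) = 20.9 V.

V ≈ 20.9 V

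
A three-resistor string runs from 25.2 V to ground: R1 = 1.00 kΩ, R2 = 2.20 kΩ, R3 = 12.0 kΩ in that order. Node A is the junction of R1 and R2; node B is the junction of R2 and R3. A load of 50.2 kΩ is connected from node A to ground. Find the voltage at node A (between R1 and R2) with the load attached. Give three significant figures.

V ≈ 23.1 V

Below node A the series string R2+R3 = 14.20 kΩ sits in parallel with the 50.2 kΩ load: 11.07 kΩ.
V_A = 25.2 × 11.07/(1.00 + 11.07) = 23.1 V.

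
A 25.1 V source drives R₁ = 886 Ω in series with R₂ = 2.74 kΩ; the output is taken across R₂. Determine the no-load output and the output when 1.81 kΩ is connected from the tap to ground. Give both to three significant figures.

Open-circuit: V = 25.1 × 2740/(886 + 2740) = 19.0 V.
With the load, R₂ becomes R₂‖R_L = 1090 Ω, so V = 25.1 × 1090/1976 = 13.8 V.

Unloaded: 19.0 V; loaded: 13.8 V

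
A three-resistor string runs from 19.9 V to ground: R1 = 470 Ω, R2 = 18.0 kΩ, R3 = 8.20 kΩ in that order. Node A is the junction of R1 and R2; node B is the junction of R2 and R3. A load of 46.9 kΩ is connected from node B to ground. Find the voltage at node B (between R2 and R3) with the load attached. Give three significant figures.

At node B, R3 is in parallel with the load: R3‖R_L = 6980 Ω.
Below node A the resistance is R2 + (R3‖R_L) = 24980 Ω, so V_A = 19.9 × 24980/25450 = 19.53 V.
Then V_B = V_A × (R3‖R_L)/(R2 + R3‖R_L) = 19.53 × 6980/24980 = 5.46 V.

V ≈ 5.46 V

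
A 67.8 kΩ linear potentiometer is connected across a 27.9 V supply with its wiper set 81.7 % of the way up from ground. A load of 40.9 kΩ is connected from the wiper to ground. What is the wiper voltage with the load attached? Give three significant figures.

V ≈ 18.3 V

The wiper splits the pot into (1−α)R = 12.41 kΩ above and αR = 55.39 kΩ below.
Lower section ‖ load = 23.53 kΩ.
V_wiper = 27.9 × 23.53/(12.41 + 23.53) = 18.3 V.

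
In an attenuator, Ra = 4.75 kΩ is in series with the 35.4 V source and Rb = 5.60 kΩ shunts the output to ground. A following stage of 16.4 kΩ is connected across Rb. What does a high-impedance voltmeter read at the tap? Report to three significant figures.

V_out ≈ 16.6 V

The load sits in parallel with Rb: Rb‖R_L = (5.60 × 16.4) / (5.60 + 16.4) = 4.175 kΩ.
V_out = 35.4 × 4.175 / (4.75 + 4.175) = 35.4 × 4.175/8.925 = 16.6 V.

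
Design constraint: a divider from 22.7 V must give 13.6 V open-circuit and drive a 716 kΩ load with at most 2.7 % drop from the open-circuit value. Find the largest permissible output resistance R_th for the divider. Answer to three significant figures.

Loading drop = R_th/(R_th + R_L) ≤ 0.0270, so R_th ≤ R_L · ε/(1−ε) = 716 kΩ × 0.0270/0.9730 = 19.9 kΩ.

R_th ≤ 19.9 kΩ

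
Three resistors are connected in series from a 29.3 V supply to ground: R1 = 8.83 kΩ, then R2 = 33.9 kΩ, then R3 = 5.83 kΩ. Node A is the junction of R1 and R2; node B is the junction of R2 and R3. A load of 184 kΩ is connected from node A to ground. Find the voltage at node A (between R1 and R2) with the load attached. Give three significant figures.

Below node A the series string R2+R3 = 39.73 kΩ sits in parallel with the 184 kΩ load: 32.67 kΩ.
V_A = 29.3 × 32.67/(8.83 + 32.67) = 23.1 V.

V ≈ 23.1 V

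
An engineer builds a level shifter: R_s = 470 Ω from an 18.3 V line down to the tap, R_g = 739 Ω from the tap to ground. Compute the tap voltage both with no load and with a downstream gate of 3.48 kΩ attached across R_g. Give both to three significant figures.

Unloaded: 11.2 V; loaded: 10.3 V

Open-circuit: V = 18.3 × 739/(470 + 739) = 11.2 V.
With the load, R_g becomes R_g‖R_L = 609.6 Ω, so V = 18.3 × 609.6/1080 = 10.3 V.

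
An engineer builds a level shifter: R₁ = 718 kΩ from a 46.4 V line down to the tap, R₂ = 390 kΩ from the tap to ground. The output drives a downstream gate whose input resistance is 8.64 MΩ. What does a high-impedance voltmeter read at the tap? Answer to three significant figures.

V_out ≈ 15.9 V

The load sits in parallel with R₂: R₂‖R_L = (390 × 8640) / (390 + 8640) = 373.2 kΩ.
V_out = 46.4 × 373.2 / (718 + 373.2) = 46.4 × 373.2/1091 = 15.9 V.
(Unloaded it would have been 16.3 V.)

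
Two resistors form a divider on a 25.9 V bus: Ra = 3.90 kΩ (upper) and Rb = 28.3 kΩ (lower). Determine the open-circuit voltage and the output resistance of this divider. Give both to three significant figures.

V_th = 22.8 V, R_th = 3.43 kΩ

V_th is the open-circuit tap voltage: 25.9 × 28.3/(3.90 + 28.3) = 22.8 V.
With the supply zeroed, Ra and Rb appear in parallel from the tap: R_th = Ra‖Rb = (3.90 × 28.3)/32.20 = 3.43 kΩ.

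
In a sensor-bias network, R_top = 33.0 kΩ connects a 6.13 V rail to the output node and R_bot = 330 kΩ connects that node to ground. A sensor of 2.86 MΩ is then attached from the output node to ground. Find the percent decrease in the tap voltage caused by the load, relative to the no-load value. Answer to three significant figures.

1.04 %

The divider's output (Thévenin) resistance is R_top‖R_bot = 30.00 kΩ.
Fractional drop under load = R_th/(R_th + R_L) = 30.00 / (30.00 + 2860) = 0.01038.
So the output falls by 1.04 %.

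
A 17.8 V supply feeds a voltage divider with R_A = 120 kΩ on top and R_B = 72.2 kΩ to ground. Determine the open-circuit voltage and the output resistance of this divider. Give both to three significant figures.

V_th is the open-circuit tap voltage: 17.8 × 72.2/(120 + 72.2) = 6.69 V.
With the supply zeroed, R_A and R_B appear in parallel from the tap: R_th = R_A‖R_B = (120 × 72.2)/192.2 = 45.1 kΩ.

V_th = 6.69 V, R_th = 45.1 kΩ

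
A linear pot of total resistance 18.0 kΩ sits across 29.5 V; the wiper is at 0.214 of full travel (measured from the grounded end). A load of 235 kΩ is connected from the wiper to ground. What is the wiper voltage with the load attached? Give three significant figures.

The wiper splits the pot into (1−α)R = 14.15 kΩ above and αR = 3.852 kΩ below.
Lower section ‖ load = 3.790 kΩ.
V_wiper = 29.5 × 3.790/(14.15 + 3.790) = 6.23 V.

V ≈ 6.23 V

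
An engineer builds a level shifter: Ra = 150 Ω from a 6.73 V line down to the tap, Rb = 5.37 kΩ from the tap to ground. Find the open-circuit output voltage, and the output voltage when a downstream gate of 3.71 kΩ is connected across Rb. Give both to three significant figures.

Unloaded: 6.55 V; loaded: 6.30 V

Open-circuit: V = 6.73 × 5370/(150 + 5370) = 6.55 V.
With the load, Rb becomes Rb‖R_L = 2194 Ω, so V = 6.73 × 2194/2344 = 6.30 V.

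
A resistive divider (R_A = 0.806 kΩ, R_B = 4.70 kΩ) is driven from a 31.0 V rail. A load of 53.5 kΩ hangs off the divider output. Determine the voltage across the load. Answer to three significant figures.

V_out ≈ 26.1 V

The load sits in parallel with R_B: R_B‖R_L = (4700 × 53500) / (4700 + 53500) = 4320 Ω.
V_out = 31.0 × 4320 / (806 + 4320) = 31.0 × 4320/5126 = 26.1 V.
(Unloaded it would have been 26.5 V.)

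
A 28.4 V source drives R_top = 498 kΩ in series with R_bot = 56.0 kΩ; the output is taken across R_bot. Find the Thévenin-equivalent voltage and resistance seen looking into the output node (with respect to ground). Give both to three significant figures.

V_th is the open-circuit tap voltage: 28.4 × 56.0/(498 + 56.0) = 2.87 V.
With the supply zeroed, R_top and R_bot appear in parallel from the tap: R_th = R_top‖R_bot = (498 × 56.0)/554.0 = 50.3 kΩ.

V_th = 2.87 V, R_th = 50.3 kΩ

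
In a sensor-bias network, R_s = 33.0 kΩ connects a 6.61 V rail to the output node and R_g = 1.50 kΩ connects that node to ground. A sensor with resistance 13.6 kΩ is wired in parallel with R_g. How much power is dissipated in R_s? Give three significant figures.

P ≈ 1.22 mW

Total resistance from the source is R_s + (R_g‖R_L) = 34.35 kΩ, so I = 6.61/34.35 kΩ = 0.1924 mA.
P = I²·R_s = (0.1924 mA)² × 33.0 kΩ = 1.22 mW.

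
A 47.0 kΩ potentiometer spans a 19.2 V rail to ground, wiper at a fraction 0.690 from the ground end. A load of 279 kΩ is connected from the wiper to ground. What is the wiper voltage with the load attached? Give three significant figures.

The wiper splits the pot into (1−α)R = 14.57 kΩ above and αR = 32.43 kΩ below.
Lower section ‖ load = 29.05 kΩ.
V_wiper = 19.2 × 29.05/(14.57 + 29.05) = 12.8 V.

V ≈ 12.8 V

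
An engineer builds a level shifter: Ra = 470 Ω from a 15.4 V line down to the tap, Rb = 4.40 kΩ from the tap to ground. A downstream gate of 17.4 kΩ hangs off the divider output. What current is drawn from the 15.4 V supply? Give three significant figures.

Rb‖R_L = 3512 Ω, so the source sees Ra + Rb‖R_L = 3982 Ω.
I = 15.4 V / 3982 Ω = 3.87 mA.

I ≈ 3.87 mA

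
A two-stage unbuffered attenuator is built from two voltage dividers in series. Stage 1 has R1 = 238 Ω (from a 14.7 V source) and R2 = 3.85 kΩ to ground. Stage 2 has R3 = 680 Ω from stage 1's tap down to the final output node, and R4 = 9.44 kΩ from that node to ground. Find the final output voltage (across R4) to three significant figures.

Stage 2 presents R3+R4 = 10120 Ω as a load on stage 1's tap.
Stage 1's lower leg becomes R2‖(R3+R4) = 2789 Ω, so V_mid = 14.7 × 2789/3027 = 13.54 V.
Stage 2 is itself unloaded: V_out = V_mid × R4/(R3+R4) = 13.54 × 9440/10120 = 12.6 V.

V_out ≈ 12.6 V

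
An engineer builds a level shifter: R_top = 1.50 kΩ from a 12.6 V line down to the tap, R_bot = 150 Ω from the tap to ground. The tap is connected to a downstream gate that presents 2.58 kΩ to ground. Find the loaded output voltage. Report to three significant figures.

V_out ≈ 1.09 V

The load sits in parallel with R_bot: R_bot‖R_L = (150 × 2580) / (150 + 2580) = 141.8 Ω.
V_out = 12.6 × 141.8 / (1500 + 141.8) = 12.6 × 141.8/1642 = 1.09 V.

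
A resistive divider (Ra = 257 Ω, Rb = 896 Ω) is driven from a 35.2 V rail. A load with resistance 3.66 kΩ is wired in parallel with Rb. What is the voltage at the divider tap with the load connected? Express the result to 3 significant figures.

The load sits in parallel with Rb: Rb‖R_L = (896 × 3660) / (896 + 3660) = 719.8 Ω.
V_out = 35.2 × 719.8 / (257 + 719.8) = 35.2 × 719.8/976.8 = 25.9 V.

V_out ≈ 25.9 V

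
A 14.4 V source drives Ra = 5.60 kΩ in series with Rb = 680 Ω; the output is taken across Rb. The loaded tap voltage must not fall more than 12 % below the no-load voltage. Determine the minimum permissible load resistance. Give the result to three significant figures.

Output resistance R_th = Ra‖Rb = (5600 × 680)/6280 = 606.4 Ω.
The fractional drop is R_th/(R_th + R_L); requiring this ≤ 0.120 gives R_L ≥ R_th(1/0.120 − 1) = 606.4 × 7.333 = 4.45 kΩ.

R_L(min) ≈ 4.45 kΩ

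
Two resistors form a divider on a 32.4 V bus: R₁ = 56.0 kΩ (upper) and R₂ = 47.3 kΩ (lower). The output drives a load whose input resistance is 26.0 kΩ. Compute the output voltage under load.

The load sits in parallel with R₂: R₂‖R_L = (47.3 × 26.0) / (47.3 + 26.0) = 16.78 kΩ.
V_out = 32.4 × 16.78 / (56.0 + 16.78) = 32.4 × 16.78/72.78 = 7.47 V.

V_out ≈ 7.47 V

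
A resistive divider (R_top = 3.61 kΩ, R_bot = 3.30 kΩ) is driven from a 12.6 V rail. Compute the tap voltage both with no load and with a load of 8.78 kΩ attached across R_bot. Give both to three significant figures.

Unloaded: 6.02 V; loaded: 5.03 V

Open-circuit: V = 12.6 × 3.30/(3.61 + 3.30) = 6.02 V.
With the load, R_bot becomes R_bot‖R_L = 2.399 kΩ, so V = 12.6 × 2.399/6.009 = 5.03 V.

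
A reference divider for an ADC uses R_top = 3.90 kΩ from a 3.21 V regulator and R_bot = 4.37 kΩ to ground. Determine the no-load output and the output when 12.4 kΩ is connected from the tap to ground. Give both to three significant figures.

Open-circuit: V = 3.21 × 4.37/(3.90 + 4.37) = 1.70 V.
With the load, R_bot becomes R_bot‖R_L = 3.231 kΩ, so V = 3.21 × 3.231/7.131 = 1.45 V.

Unloaded: 1.70 V; loaded: 1.45 V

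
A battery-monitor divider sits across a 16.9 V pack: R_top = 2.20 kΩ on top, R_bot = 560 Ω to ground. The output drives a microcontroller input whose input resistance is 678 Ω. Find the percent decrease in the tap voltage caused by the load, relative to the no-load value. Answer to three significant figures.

39.7 %

The divider's output (Thévenin) resistance is R_top‖R_bot = 446.4 Ω.
Fractional drop under load = R_th/(R_th + R_L) = 446.4 / (446.4 + 678) = 0.3970.
So the output falls by 39.7 %.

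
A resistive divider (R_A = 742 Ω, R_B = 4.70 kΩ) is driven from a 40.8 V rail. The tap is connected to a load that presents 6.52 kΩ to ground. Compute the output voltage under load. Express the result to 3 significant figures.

The load sits in parallel with R_B: R_B‖R_L = (4700 × 6520) / (4700 + 6520) = 2731 Ω.
V_out = 40.8 × 2731 / (742 + 2731) = 40.8 × 2731/3473 = 32.1 V.

V_out ≈ 32.1 V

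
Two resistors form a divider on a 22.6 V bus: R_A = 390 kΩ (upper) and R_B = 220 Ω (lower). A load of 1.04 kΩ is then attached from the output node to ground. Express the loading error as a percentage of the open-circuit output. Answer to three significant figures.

17.5 %

Unloaded V = 22.6 × 220/390200 = 0.01274 V.
Loaded: R_B‖R_L = 181.6 Ω, giving V = 22.6 × 181.6/390200 = 0.01052 V.
Drop = (0.01274 − 0.01052) / 0.01274 = 17.5 %.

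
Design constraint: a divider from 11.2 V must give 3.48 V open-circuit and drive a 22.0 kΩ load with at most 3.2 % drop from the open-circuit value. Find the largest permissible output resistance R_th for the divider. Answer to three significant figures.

Loading drop = R_th/(R_th + R_L) ≤ 0.0320, so R_th ≤ R_L · ε/(1−ε) = 22.0 kΩ × 0.0320/0.9680 = 727 Ω.
(Any R1, R2 with R2/(R1+R2) = 0.311 and R1‖R2 ≤ 727 Ω will meet the spec.)

R_th ≤ 727 Ω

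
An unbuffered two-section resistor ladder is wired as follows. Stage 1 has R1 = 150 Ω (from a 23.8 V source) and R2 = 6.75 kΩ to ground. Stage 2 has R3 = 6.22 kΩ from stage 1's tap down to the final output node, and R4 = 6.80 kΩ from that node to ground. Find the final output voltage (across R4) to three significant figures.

Stage 2 presents R3+R4 = 13020 Ω as a load on stage 1's tap.
Stage 1's lower leg becomes R2‖(R3+R4) = 4445 Ω, so V_mid = 23.8 × 4445/4595 = 23.02 V.
Stage 2 is itself unloaded: V_out = V_mid × R4/(R3+R4) = 23.02 × 6800/13020 = 12.0 V.

V_out ≈ 12.0 V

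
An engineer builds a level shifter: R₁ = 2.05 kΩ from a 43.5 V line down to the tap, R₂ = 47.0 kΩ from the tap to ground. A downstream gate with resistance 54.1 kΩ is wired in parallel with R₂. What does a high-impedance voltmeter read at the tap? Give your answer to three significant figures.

The load sits in parallel with R₂: R₂‖R_L = (47.0 × 54.1) / (47.0 + 54.1) = 25.15 kΩ.
V_out = 43.5 × 25.15 / (2.05 + 25.15) = 43.5 × 25.15/27.20 = 40.2 V.

V_out ≈ 40.2 V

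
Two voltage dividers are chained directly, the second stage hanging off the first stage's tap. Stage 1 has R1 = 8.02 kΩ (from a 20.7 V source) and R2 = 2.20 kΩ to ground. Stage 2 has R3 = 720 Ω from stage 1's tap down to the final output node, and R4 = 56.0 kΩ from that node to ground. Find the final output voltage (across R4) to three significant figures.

V_out ≈ 4.27 V

Stage 2 presents R3+R4 = 56720 Ω as a load on stage 1's tap.
Stage 1's lower leg becomes R2‖(R3+R4) = 2118 Ω, so V_mid = 20.7 × 2118/10140 = 4.324 V.
Stage 2 is itself unloaded: V_out = V_mid × R4/(R3+R4) = 4.324 × 56000/56720 = 4.27 V.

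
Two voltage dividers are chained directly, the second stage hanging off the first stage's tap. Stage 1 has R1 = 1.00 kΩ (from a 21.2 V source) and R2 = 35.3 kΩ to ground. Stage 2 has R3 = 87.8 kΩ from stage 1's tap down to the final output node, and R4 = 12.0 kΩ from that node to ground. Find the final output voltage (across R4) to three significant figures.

V_out ≈ 2.45 V

Stage 2 presents R3+R4 = 99.80 kΩ as a load on stage 1's tap.
Stage 1's lower leg becomes R2‖(R3+R4) = 26.08 kΩ, so V_mid = 21.2 × 26.08/27.08 = 20.42 V.
Stage 2 is itself unloaded: V_out = V_mid × R4/(R3+R4) = 20.42 × 12.0/99.80 = 2.45 V.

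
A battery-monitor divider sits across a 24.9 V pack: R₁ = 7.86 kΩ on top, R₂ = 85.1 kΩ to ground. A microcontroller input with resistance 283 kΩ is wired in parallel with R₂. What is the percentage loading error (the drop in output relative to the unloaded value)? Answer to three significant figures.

2.48 %

The divider's output (Thévenin) resistance is R₁‖R₂ = 7.195 kΩ.
Fractional drop under load = R_th/(R_th + R_L) = 7.195 / (7.195 + 283) = 0.02480.
So the output falls by 2.48 %.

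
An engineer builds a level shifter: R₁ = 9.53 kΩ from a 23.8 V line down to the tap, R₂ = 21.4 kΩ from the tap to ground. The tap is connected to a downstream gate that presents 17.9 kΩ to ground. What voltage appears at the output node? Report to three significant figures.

The load sits in parallel with R₂: R₂‖R_L = (21.4 × 17.9) / (21.4 + 17.9) = 9.747 kΩ.
V_out = 23.8 × 9.747 / (9.53 + 9.747) = 23.8 × 9.747/19.28 = 12.0 V.

V_out ≈ 12.0 V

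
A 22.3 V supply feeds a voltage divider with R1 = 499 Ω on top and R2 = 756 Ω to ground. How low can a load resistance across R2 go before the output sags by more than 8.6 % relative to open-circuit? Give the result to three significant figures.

Output resistance R_th = R1‖R2 = (499 × 756)/1255 = 300.6 Ω.
The fractional drop is R_th/(R_th + R_L); requiring this ≤ 0.0860 gives R_L ≥ R_th(1/0.0860 − 1) = 300.6 × 10.63 = 3.19 kΩ.

R_L(min) ≈ 3.19 kΩ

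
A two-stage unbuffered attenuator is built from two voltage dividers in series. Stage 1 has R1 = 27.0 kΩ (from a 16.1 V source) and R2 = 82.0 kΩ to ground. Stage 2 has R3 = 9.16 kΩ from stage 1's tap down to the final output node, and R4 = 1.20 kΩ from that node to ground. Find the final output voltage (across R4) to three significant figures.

V_out ≈ 0.474 V

Stage 2 presents R3+R4 = 10.36 kΩ as a load on stage 1's tap.
Stage 1's lower leg becomes R2‖(R3+R4) = 9.198 kΩ, so V_mid = 16.1 × 9.198/36.20 = 4.091 V.
Stage 2 is itself unloaded: V_out = V_mid × R4/(R3+R4) = 4.091 × 1.20/10.36 = 0.474 V.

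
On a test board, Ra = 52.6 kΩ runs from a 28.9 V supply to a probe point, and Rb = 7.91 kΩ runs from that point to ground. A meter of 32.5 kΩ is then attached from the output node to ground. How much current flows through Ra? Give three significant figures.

Rb‖R_L = 6.362 kΩ, so the source sees Ra + Rb‖R_L = 58.96 kΩ.
I = 28.9 V / 58.96 kΩ = 0.490 mA.

I ≈ 0.490 mA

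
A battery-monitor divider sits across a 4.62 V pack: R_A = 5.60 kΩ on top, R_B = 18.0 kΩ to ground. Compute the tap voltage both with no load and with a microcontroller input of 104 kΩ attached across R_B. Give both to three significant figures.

Unloaded: 3.52 V; loaded: 3.38 V

Open-circuit: V = 4.62 × 18.0/(5.60 + 18.0) = 3.52 V.
With the load, R_B becomes R_B‖R_L = 15.34 kΩ, so V = 4.62 × 15.34/20.94 = 3.38 V.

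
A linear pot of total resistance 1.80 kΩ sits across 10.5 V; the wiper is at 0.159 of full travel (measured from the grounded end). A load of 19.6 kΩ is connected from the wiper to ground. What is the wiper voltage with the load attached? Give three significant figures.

The wiper splits the pot into (1−α)R = 1514 Ω above and αR = 286.2 Ω below.
Lower section ‖ load = 282.1 Ω.
V_wiper = 10.5 × 282.1/(1514 + 282.1) = 1.65 V.

V ≈ 1.65 V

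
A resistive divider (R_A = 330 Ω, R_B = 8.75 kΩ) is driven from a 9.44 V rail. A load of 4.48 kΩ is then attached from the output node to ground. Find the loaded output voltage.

The load sits in parallel with R_B: R_B‖R_L = (8750 × 4480) / (8750 + 4480) = 2963 Ω.
V_out = 9.44 × 2963 / (330 + 2963) = 9.44 × 2963/3293 = 8.49 V.
(Unloaded it would have been 9.10 V.)

V_out ≈ 8.49 V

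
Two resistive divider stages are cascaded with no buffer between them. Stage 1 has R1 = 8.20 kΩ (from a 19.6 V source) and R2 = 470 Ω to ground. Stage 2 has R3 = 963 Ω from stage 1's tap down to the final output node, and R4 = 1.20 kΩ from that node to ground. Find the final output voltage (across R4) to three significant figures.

Stage 2 presents R3+R4 = 2163 Ω as a load on stage 1's tap.
Stage 1's lower leg becomes R2‖(R3+R4) = 386.1 Ω, so V_mid = 19.6 × 386.1/8586 = 0.8814 V.
Stage 2 is itself unloaded: V_out = V_mid × R4/(R3+R4) = 0.8814 × 1200/2163 = 0.489 V.

V_out ≈ 0.489 V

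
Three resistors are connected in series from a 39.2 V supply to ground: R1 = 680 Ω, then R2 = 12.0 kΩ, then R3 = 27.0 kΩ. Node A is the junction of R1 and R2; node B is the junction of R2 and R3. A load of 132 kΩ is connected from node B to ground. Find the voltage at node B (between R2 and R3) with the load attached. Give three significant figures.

V ≈ 25.0 V

At node B, R3 is in parallel with the load: R3‖R_L = 22420 Ω.
Below node A the resistance is R2 + (R3‖R_L) = 34420 Ω, so V_A = 39.2 × 34420/35100 = 38.44 V.
Then V_B = V_A × (R3‖R_L)/(R2 + R3‖R_L) = 38.44 × 22420/34420 = 25.0 V.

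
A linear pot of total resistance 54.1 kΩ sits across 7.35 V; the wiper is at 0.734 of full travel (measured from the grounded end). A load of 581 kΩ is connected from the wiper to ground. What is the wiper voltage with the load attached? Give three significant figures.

V ≈ 5.30 V

The wiper splits the pot into (1−α)R = 14.39 kΩ above and αR = 39.71 kΩ below.
Lower section ‖ load = 37.17 kΩ.
V_wiper = 7.35 × 37.17/(14.39 + 37.17) = 5.30 V.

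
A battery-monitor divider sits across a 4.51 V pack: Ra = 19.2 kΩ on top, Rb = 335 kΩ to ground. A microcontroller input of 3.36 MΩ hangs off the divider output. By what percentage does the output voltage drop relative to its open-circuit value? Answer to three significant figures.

0.538 %

The divider's output (Thévenin) resistance is Ra‖Rb = 18.16 kΩ.
Fractional drop under load = R_th/(R_th + R_L) = 18.16 / (18.16 + 3360) = 0.005375.
So the output falls by 0.538 %.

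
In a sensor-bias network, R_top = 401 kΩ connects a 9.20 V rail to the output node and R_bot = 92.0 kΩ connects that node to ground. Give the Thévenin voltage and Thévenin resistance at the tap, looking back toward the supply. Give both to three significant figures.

V_th = 1.72 V, R_th = 74.8 kΩ

V_th is the open-circuit tap voltage: 9.20 × 92.0/(401 + 92.0) = 1.72 V.
With the supply zeroed, R_top and R_bot appear in parallel from the tap: R_th = R_top‖R_bot = (401 × 92.0)/493.0 = 74.8 kΩ.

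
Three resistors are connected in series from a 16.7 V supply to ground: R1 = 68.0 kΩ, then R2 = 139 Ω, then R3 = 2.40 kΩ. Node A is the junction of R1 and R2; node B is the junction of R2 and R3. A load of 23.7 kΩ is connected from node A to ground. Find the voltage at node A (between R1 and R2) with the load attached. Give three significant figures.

Below node A the series string R2+R3 = 2539 Ω sits in parallel with the 23700 Ω load: 2293 Ω.
V_A = 16.7 × 2293/(68000 + 2293) = 0.545 V.

V ≈ 0.545 V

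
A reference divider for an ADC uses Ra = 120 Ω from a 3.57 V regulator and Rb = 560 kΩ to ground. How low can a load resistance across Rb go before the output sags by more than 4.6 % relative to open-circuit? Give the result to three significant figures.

Output resistance R_th = Ra‖Rb = (120 × 560000)/560100 = 120.0 Ω.
The fractional drop is R_th/(R_th + R_L); requiring this ≤ 0.0460 gives R_L ≥ R_th(1/0.0460 − 1) = 120.0 × 20.74 = 2.49 kΩ.

R_L(min) ≈ 2.49 kΩ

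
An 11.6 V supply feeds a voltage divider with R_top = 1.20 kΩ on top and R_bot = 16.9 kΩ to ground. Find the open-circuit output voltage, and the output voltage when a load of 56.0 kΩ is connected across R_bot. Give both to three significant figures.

Open-circuit: V = 11.6 × 16.9/(1.20 + 16.9) = 10.8 V.
With the load, R_bot becomes R_bot‖R_L = 12.98 kΩ, so V = 11.6 × 12.98/14.18 = 10.6 V.

Unloaded: 10.8 V; loaded: 10.6 V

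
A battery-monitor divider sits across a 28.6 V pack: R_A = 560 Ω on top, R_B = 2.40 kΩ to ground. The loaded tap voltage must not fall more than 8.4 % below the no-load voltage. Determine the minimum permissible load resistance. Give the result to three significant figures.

Output resistance R_th = R_A‖R_B = (560 × 2400)/2960 = 454.1 Ω.
The fractional drop is R_th/(R_th + R_L); requiring this ≤ 0.0840 gives R_L ≥ R_th(1/0.0840 − 1) = 454.1 × 10.90 = 4.95 kΩ.

R_L(min) ≈ 4.95 kΩ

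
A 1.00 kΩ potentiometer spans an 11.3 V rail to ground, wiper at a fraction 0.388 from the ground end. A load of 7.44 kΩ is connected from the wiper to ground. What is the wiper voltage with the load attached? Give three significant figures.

The wiper splits the pot into (1−α)R = 612.0 Ω above and αR = 388.0 Ω below.
Lower section ‖ load = 368.8 Ω.
V_wiper = 11.3 × 368.8/(612.0 + 368.8) = 4.25 V.

V ≈ 4.25 V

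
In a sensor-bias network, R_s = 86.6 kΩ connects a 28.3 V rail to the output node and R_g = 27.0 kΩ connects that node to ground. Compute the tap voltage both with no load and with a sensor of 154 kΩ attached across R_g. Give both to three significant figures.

Open-circuit: V = 28.3 × 27.0/(86.6 + 27.0) = 6.73 V.
With the load, R_g becomes R_g‖R_L = 22.97 kΩ, so V = 28.3 × 22.97/109.6 = 5.93 V.

Unloaded: 6.73 V; loaded: 5.93 V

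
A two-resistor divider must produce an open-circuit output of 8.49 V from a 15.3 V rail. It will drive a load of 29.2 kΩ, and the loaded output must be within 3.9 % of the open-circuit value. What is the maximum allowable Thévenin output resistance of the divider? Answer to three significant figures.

Loading drop = R_th/(R_th + R_L) ≤ 0.0390, so R_th ≤ R_L · ε/(1−ε) = 29.2 kΩ × 0.0390/0.9610 = 1.19 kΩ.
(Any R1, R2 with R2/(R1+R2) = 0.555 and R1‖R2 ≤ 1.19 kΩ will meet the spec.)

R_th ≤ 1.19 kΩ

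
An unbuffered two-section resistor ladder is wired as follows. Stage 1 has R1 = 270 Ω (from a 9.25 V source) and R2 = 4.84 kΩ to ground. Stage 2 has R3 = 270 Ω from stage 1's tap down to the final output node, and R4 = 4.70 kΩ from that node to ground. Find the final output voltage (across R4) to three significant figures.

Stage 2 presents R3+R4 = 4970 Ω as a load on stage 1's tap.
Stage 1's lower leg becomes R2‖(R3+R4) = 2452 Ω, so V_mid = 9.25 × 2452/2722 = 8.332 V.
Stage 2 is itself unloaded: V_out = V_mid × R4/(R3+R4) = 8.332 × 4700/4970 = 7.88 V.

V_out ≈ 7.88 V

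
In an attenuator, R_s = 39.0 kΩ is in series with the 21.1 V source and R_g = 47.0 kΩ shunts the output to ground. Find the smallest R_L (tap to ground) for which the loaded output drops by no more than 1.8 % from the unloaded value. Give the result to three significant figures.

R_L(min) ≈ 1.16 MΩ

Output resistance R_th = R_s‖R_g = (39.0 × 47.0)/86.00 = 21.31 kΩ.
The fractional drop is R_th/(R_th + R_L); requiring this ≤ 0.0180 gives R_L ≥ R_th(1/0.0180 − 1) = 21.31 × 54.56 = 1.16 MΩ.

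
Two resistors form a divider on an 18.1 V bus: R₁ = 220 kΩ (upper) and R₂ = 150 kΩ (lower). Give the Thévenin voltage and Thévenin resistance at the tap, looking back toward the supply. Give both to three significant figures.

V_th is the open-circuit tap voltage: 18.1 × 150/(220 + 150) = 7.34 V.
With the supply zeroed, R₁ and R₂ appear in parallel from the tap: R_th = R₁‖R₂ = (220 × 150)/370.0 = 89.2 kΩ.

V_th = 7.34 V, R_th = 89.2 kΩ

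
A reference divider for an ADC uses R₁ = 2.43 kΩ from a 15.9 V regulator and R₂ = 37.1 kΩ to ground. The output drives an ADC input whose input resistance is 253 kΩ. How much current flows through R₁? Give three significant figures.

I ≈ 0.457 mA

R₂‖R_L = 32.36 kΩ, so the source sees R₁ + R₂‖R_L = 34.79 kΩ.
I = 15.9 V / 34.79 kΩ = 0.457 mA.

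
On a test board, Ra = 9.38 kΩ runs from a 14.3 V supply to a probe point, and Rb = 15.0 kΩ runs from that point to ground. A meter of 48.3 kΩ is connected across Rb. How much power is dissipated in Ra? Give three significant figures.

Total resistance from the source is Ra + (Rb‖R_L) = 20.83 kΩ, so I = 14.3/20.83 kΩ = 0.6867 mA.
P = I²·Ra = (0.6867 mA)² × 9.38 kΩ = 4.42 mW.

P ≈ 4.42 mW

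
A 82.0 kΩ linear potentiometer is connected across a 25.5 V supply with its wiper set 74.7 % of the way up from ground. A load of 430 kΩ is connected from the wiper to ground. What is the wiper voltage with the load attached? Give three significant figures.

The wiper splits the pot into (1−α)R = 20.75 kΩ above and αR = 61.25 kΩ below.
Lower section ‖ load = 53.62 kΩ.
V_wiper = 25.5 × 53.62/(20.75 + 53.62) = 18.4 V.

V ≈ 18.4 V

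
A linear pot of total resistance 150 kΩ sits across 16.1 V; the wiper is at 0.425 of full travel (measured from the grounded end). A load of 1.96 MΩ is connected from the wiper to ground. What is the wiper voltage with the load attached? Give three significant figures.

The wiper splits the pot into (1−α)R = 86.25 kΩ above and αR = 63.75 kΩ below.
Lower section ‖ load = 61.74 kΩ.
V_wiper = 16.1 × 61.74/(86.25 + 61.74) = 6.72 V.

V ≈ 6.72 V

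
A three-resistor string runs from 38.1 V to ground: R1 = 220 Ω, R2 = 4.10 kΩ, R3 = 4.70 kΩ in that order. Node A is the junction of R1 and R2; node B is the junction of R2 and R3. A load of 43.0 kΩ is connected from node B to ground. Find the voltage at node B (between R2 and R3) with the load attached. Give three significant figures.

V ≈ 18.9 V

At node B, R3 is in parallel with the load: R3‖R_L = 4237 Ω.
Below node A the resistance is R2 + (R3‖R_L) = 8337 Ω, so V_A = 38.1 × 8337/8557 = 37.12 V.
Then V_B = V_A × (R3‖R_L)/(R2 + R3‖R_L) = 37.12 × 4237/8337 = 18.9 V.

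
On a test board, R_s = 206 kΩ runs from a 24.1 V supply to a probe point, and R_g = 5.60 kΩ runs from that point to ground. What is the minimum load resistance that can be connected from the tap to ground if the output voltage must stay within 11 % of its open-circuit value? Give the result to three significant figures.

R_L(min) ≈ 44.1 kΩ

Output resistance R_th = R_s‖R_g = (206 × 5.60)/211.6 = 5.452 kΩ.
The fractional drop is R_th/(R_th + R_L); requiring this ≤ 0.110 gives R_L ≥ R_th(1/0.110 − 1) = 5.452 × 8.091 = 44.1 kΩ.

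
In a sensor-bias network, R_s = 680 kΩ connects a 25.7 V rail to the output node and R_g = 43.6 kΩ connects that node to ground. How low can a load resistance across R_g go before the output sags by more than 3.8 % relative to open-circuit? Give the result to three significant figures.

Output resistance R_th = R_s‖R_g = (680 × 43.6)/723.6 = 40.97 kΩ.
The fractional drop is R_th/(R_th + R_L); requiring this ≤ 0.0380 gives R_L ≥ R_th(1/0.0380 − 1) = 40.97 × 25.32 = 1.04 MΩ.

R_L(min) ≈ 1.04 MΩ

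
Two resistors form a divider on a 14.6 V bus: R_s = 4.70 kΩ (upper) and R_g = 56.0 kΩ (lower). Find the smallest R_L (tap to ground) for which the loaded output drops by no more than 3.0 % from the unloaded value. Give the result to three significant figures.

Output resistance R_th = R_s‖R_g = (4.70 × 56.0)/60.70 = 4.336 kΩ.
The fractional drop is R_th/(R_th + R_L); requiring this ≤ 0.0300 gives R_L ≥ R_th(1/0.0300 − 1) = 4.336 × 32.33 = 140 kΩ.

R_L(min) ≈ 140 kΩ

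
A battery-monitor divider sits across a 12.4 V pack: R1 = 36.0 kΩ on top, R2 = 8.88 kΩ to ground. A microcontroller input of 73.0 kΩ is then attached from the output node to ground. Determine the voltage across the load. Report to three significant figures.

V_out ≈ 2.24 V

The load sits in parallel with R2: R2‖R_L = (8.88 × 73.0) / (8.88 + 73.0) = 7.917 kΩ.
V_out = 12.4 × 7.917 / (36.0 + 7.917) = 12.4 × 7.917/43.92 = 2.24 V.
(Unloaded it would have been 2.45 V.)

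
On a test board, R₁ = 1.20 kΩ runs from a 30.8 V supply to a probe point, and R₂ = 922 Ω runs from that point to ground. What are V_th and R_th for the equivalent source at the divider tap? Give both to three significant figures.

V_th = 13.4 V, R_th = 521 Ω

V_th is the open-circuit tap voltage: 30.8 × 922/(1200 + 922) = 13.4 V.
With the supply zeroed, R₁ and R₂ appear in parallel from the tap: R_th = R₁‖R₂ = (1200 × 922)/2122 = 521 Ω.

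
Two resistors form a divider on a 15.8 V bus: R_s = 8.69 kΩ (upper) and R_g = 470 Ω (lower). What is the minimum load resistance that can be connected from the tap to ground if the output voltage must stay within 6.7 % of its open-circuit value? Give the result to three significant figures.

R_L(min) ≈ 6.21 kΩ

Output resistance R_th = R_s‖R_g = (8690 × 470)/9160 = 445.9 Ω.
The fractional drop is R_th/(R_th + R_L); requiring this ≤ 0.0670 gives R_L ≥ R_th(1/0.0670 − 1) = 445.9 × 13.93 = 6.21 kΩ.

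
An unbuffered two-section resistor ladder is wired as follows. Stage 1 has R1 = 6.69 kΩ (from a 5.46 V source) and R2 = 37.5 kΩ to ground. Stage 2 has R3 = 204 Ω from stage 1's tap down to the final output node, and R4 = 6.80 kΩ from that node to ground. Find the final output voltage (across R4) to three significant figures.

Stage 2 presents R3+R4 = 7004 Ω as a load on stage 1's tap.
Stage 1's lower leg becomes R2‖(R3+R4) = 5902 Ω, so V_mid = 5.46 × 5902/12590 = 2.559 V.
Stage 2 is itself unloaded: V_out = V_mid × R4/(R3+R4) = 2.559 × 6800/7004 = 2.48 V.

V_out ≈ 2.48 V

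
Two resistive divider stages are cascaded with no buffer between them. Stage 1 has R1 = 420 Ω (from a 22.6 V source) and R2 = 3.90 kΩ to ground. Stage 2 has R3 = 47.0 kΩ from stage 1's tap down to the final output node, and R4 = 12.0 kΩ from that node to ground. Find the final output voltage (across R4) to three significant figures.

V_out ≈ 4.12 V

Stage 2 presents R3+R4 = 59000 Ω as a load on stage 1's tap.
Stage 1's lower leg becomes R2‖(R3+R4) = 3658 Ω, so V_mid = 22.6 × 3658/4078 = 20.27 V.
Stage 2 is itself unloaded: V_out = V_mid × R4/(R3+R4) = 20.27 × 12000/59000 = 4.12 V.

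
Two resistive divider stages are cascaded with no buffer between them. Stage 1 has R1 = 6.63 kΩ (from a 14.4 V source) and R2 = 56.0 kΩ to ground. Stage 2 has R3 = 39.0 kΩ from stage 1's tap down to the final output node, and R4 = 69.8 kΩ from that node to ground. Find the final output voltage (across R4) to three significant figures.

V_out ≈ 7.83 V

Stage 2 presents R3+R4 = 108.8 kΩ as a load on stage 1's tap.
Stage 1's lower leg becomes R2‖(R3+R4) = 36.97 kΩ, so V_mid = 14.4 × 36.97/43.60 = 12.21 V.
Stage 2 is itself unloaded: V_out = V_mid × R4/(R3+R4) = 12.21 × 69.8/108.8 = 7.83 V.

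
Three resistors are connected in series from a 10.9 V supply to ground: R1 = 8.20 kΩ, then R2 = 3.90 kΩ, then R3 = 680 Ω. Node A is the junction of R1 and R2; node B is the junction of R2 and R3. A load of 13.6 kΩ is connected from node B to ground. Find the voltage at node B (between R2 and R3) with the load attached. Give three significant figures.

V ≈ 0.554 V

At node B, R3 is in parallel with the load: R3‖R_L = 647.6 Ω.
Below node A the resistance is R2 + (R3‖R_L) = 4548 Ω, so V_A = 10.9 × 4548/12750 = 3.888 V.
Then V_B = V_A × (R3‖R_L)/(R2 + R3‖R_L) = 3.888 × 647.6/4548 = 0.554 V.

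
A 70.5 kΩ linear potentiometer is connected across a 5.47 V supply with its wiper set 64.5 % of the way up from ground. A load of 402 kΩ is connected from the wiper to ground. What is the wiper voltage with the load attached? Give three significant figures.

The wiper splits the pot into (1−α)R = 25.03 kΩ above and αR = 45.47 kΩ below.
Lower section ‖ load = 40.85 kΩ.
V_wiper = 5.47 × 40.85/(25.03 + 40.85) = 3.39 V.

V ≈ 3.39 V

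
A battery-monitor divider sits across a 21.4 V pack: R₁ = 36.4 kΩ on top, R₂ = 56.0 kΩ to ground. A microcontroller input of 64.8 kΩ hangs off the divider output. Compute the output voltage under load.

V_out ≈ 9.68 V

The load sits in parallel with R₂: R₂‖R_L = (56.0 × 64.8) / (56.0 + 64.8) = 30.04 kΩ.
V_out = 21.4 × 30.04 / (36.4 + 30.04) = 21.4 × 30.04/66.44 = 9.68 V.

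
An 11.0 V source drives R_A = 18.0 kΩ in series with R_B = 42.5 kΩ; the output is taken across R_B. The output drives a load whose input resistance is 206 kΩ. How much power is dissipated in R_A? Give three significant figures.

P ≈ 0.769 mW

Total resistance from the source is R_A + (R_B‖R_L) = 53.23 kΩ, so I = 11.0/53.23 kΩ = 0.2066 mA.
P = I²·R_A = (0.2066 mA)² × 18.0 kΩ = 0.769 mW.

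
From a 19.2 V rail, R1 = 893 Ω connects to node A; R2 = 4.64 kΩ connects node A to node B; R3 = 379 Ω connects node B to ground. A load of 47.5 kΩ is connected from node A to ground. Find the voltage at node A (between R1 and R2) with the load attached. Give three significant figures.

Below node A the series string R2+R3 = 5019 Ω sits in parallel with the 47500 Ω load: 4539 Ω.
V_A = 19.2 × 4539/(893 + 4539) = 16.0 V.

V ≈ 16.0 V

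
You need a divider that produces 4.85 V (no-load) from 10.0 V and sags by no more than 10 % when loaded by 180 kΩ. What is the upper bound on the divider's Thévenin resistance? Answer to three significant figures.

R_th ≤ 20.0 kΩ

Loading drop = R_th/(R_th + R_L) ≤ 0.100, so R_th ≤ R_L · ε/(1−ε) = 180 kΩ × 0.100/0.9000 = 20.0 kΩ.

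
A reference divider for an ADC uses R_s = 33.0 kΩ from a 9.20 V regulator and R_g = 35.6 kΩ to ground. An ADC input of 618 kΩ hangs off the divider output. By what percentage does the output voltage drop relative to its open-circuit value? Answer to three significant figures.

The divider's output (Thévenin) resistance is R_s‖R_g = 17.13 kΩ.
Fractional drop under load = R_th/(R_th + R_L) = 17.13 / (17.13 + 618) = 0.02696.
So the output falls by 2.70 %.

2.70 %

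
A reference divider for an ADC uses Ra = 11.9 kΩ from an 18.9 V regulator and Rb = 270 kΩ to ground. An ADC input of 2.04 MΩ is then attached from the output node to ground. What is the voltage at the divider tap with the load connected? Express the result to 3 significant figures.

The load sits in parallel with Rb: Rb‖R_L = (270 × 2040) / (270 + 2040) = 238.4 kΩ.
V_out = 18.9 × 238.4 / (11.9 + 238.4) = 18.9 × 238.4/250.3 = 18.0 V.

V_out ≈ 18.0 V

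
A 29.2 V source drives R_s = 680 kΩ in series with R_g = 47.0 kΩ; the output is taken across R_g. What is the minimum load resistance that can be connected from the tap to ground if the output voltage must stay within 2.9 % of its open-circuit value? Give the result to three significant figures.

R_L(min) ≈ 1.47 MΩ

Output resistance R_th = R_s‖R_g = (680 × 47.0)/727.0 = 43.96 kΩ.
The fractional drop is R_th/(R_th + R_L); requiring this ≤ 0.0290 gives R_L ≥ R_th(1/0.0290 − 1) = 43.96 × 33.48 = 1.47 MΩ.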